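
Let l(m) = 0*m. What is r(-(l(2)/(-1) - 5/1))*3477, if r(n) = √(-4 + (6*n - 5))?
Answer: 3477*√21 ≈ 15934.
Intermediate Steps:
l(m) = 0
r(n) = √(-9 + 6*n) (r(n) = √(-4 + (-5 + 6*n)) = √(-9 + 6*n))
r(-(l(2)/(-1) - 5/1))*3477 = √(-9 + 6*(-(0/(-1) - 5/1)))*3477 = √(-9 + 6*(-(0*(-1) - 5*1)))*3477 = √(-9 + 6*(-(0 - 5)))*3477 = √(-9 + 6*(-1*(-5)))*3477 = √(-9 + 6*5)*3477 = √(-9 + 30)*3477 = √21*3477 = 3477*√21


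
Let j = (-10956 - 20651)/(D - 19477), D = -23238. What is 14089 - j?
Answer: 601780028/42715 ≈ 14088.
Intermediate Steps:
j = 31607/42715 (j = (-10956 - 20651)/(-23238 - 19477) = -31607/(-42715) = -31607*(-1/42715) = 31607/42715 ≈ 0.73995)
14089 - j = 14089 - 1*31607/42715 = 14089 - 31607/42715 = 601780028/42715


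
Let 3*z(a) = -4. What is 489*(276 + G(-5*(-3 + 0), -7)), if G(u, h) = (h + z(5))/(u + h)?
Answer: 1075637/8 ≈ 1.3445e+5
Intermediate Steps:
z(a) = -4/3 (z(a) = (⅓)*(-4) = -4/3)
G(u, h) = (-4/3 + h)/(h + u) (G(u, h) = (h - 4/3)/(u + h) = (-4/3 + h)/(h + u))
489*(276 + G(-5*(-3 + 0), -7)) = 489*(276 + (-4/3 - 7)/(-7 - 5*(-3 + 0))) = 489*(276 - 25/3/(-7 - 5*(-3))) = 489*(276 - 25/3/(-7 + 15)) = 489*(276 - 25/3/8) = 489*(276 + (⅛)*(-25/3)) = 489*(276 - 25/24) = 489*(6599/24) = 1075637/8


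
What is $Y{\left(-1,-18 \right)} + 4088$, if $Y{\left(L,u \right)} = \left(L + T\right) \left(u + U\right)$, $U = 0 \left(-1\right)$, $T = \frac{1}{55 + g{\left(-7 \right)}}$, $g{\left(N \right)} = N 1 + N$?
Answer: $\frac{168328}{41} \approx 4105.6$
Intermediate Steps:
$g{\left(N \right)} = 2 N$ ($g{\left(N \right)} = N + N = 2 N$)
$T = \frac{1}{41}$ ($T = \frac{1}{55 + 2 \left(-7\right)} = \frac{1}{55 - 14} = \frac{1}{41} \approx 0.02439$)
$U = 0$
$Y{\left(L,u \right)} = u \left(\frac{1}{41} + L\right)$ ($Y{\left(L,u \right)} = \left(L + \frac{1}{41}\right) \left(u + 0\right) = \left(\frac{1}{41} + L\right) u = u \left(\frac{1}{41} + L\right)$)
$Y{\left(-1,-18 \right)} + 4088 = - 18 \left(\frac{1}{41} - 1\right) + 4088 = \left(-18\right) \left(- \frac{40}{41}\right) + 4088 = \frac{720}{41} + 4088 = \frac{168328}{41}$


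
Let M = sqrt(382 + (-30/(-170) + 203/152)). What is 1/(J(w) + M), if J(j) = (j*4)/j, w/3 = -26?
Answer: -10336/949651 + 2*sqrt(640182770)/949651 ≈ 0.042403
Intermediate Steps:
w = -78 (w = 3*(-26) = -78)
J(j) = 4 (J(j) = (4*j)/j = 4)
M = sqrt(640182770)/1292 (M = sqrt(382 + (-30*(-1/170) + 203*(1/152))) = sqrt(382 + (3/17 + 203/152)) = sqrt(382 + 3907/2584) = sqrt(990995/2584) = sqrt(640182770)/1292 ≈ 19.583)
1/(J(w) + M) = 1/(4 + sqrt(640182770)/1292)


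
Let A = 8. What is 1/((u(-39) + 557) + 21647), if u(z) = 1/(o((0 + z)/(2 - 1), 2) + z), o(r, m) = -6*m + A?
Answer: 43/954771 ≈ 4.5037e-5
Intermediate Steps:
o(r, m) = 8 - 6*m (o(r, m) = -6*m + 8 = 8 - 6*m)
u(z) = 1/(-4 + z) (u(z) = 1/((8 - 6*2) + z) = 1/((8 - 12) + z) = 1/(-4 + z))
1/((u(-39) + 557) + 21647) = 1/((1/(-4 - 39) + 557) + 21647) = 1/((1/(-43) + 557) + 21647) = 1/((-1/43 + 557) + 21647) = 1/(23950/43 + 21647) = 1/(954771/43) = 43/954771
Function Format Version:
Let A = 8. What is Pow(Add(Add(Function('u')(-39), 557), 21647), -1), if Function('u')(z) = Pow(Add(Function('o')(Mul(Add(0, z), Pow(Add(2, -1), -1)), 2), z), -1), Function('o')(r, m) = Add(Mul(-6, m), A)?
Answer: Rational(43, 954771) ≈ 4.5037e-5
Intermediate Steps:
Function('o')(r, m) = Add(8, Mul(-6, m)) (Function('o')(r, m) = Add(Mul(-6, m), 8) = Add(8, Mul(-6, m)))
Function('u')(z) = Pow(Add(-4, z), -1) (Function('u')(z) = Pow(Add(Add(8, Mul(-6, 2)), z), -1) = Pow(Add(Add(8, -12), z), -1) = Pow(Add(-4, z), -1))
Pow(Add(Add(Function('u')(-39), 557), 21647), -1) = Pow(Add(Add(Pow(Add(-4, -39), -1), 557), 21647), -1) = Pow(Add(Add(Pow(-43, -1), 557), 21647), -1) = Pow(Add(Add(Rational(-1, 43), 557), 21647), -1) = Pow(Add(Rational(23950, 43), 21647), -1) = Pow(Rational(954771, 43), -1) = Rational(43, 954771)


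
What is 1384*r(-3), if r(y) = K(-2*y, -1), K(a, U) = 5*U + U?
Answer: -8304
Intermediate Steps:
K(a, U) = 6*U
r(y) = -6 (r(y) = 6*(-1) = -6)
1384*r(-3) = 1384*(-6) = -8304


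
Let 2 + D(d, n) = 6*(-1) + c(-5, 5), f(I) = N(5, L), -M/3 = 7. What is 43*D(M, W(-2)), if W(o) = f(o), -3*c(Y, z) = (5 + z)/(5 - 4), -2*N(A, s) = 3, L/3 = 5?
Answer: -1462/3 ≈ -487.33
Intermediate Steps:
M = -21 (M = -3*7 = -21)
L = 15 (L = 3*5 = 15)
N(A, s) = -3/2 (N(A, s) = -½*3 = -3/2)
c(Y, z) = -5/3 - z/3 (c(Y, z) = -(5 + z)/(3*(5 - 4)) = -(5 + z)/(3*1) = -(5 + z)/3 = -5/3 - z/3)
f(I) = -3/2
W(o) = -3/2
D(d, n) = -34/3 (D(d, n) = -2 + (6*(-1) + (-5/3 - ⅓*5)) = -2 + (-6 + (-5/3 - 5/3)) = -2 + (-6 - 10/3) = -2 - 28/3 = -34/3)
43*D(M, W(-2)) = 43*(-34/3) = -1462/3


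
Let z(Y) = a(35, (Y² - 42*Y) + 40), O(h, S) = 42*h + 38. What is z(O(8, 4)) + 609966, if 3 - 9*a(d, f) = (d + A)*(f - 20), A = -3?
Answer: 168409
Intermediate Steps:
O(h, S) = 38 + 42*h
a(d, f) = ⅓ - (-20 + f)*(-3 + d)/9 (a(d, f) = ⅓ - (d - 3)*(f - 20)/9 = ⅓ - (-3 + d)*(-20 + f)/9 = ⅓ - (-20 + f)*(-3 + d)/9)
z(Y) = -637/9 - 32*Y²/9 + 448*Y/3 (z(Y) = -19/3 + ((Y² - 42*Y) + 40)/3 + (20/9)*35 - ⅑*35*((Y² - 42*Y) + 40) = -19/3 + (40 + Y² - 42*Y)/3 + 700/9 - ⅑*35*(40 + Y² - 42*Y) = -19/3 + (40/3 - 14*Y + Y²/3) + 700/9 + (-1400/9 - 35*Y²/9 + 490*Y/3) = -637/9 - 32*Y²/9 + 448*Y/3)
z(O(8, 4)) + 609966 = (-637/9 - 32*(38 + 42*8)²/9 + 448*(38 + 42*8)/3) + 609966 = (-637/9 - 32*(38 + 336)²/9 + 448*(38 + 336)/3) + 609966 = (-637/9 - 32/9*374² + (448/3)*374) + 609966 = (-637/9 - 32/9*139876 + 167552/3) + 609966 = (-637/9 - 4476032/9 + 167552/3) + 609966 = -441557 + 609966 = 168409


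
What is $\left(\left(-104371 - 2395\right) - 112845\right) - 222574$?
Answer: $-442185$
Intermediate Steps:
$\left(\left(-104371 - 2395\right) - 112845\right) - 222574 = \left(-106766 - 112845\right) - 222574 = -219611 - 222574 = -442185$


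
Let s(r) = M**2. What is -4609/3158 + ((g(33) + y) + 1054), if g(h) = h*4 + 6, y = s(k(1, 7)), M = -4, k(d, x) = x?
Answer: 3810255/3158 ≈ 1206.5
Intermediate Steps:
s(r) = 16 (s(r) = (-4)**2 = 16)
y = 16
g(h) = 6 + 4*h (g(h) = 4*h + 6 = 6 + 4*h)
-4609/3158 + ((g(33) + y) + 1054) = -4609/3158 + (((6 + 4*33) + 16) + 1054) = -4609*1/3158 + (((6 + 132) + 16) + 1054) = -4609/3158 + ((138 + 16) + 1054) = -4609/3158 + (154 + 1054) = -4609/3158 + 1208 = 3810255/3158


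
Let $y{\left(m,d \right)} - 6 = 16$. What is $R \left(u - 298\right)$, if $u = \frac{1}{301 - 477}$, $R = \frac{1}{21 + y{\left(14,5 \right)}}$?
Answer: $- \frac{52449}{7568} \approx -6.9304$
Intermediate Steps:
$y{\left(m,d \right)} = 22$ ($y{\left(m,d \right)} = 6 + 16 = 22$)
$R = \frac{1}{43}$ ($R = \frac{1}{21 + 22} = \frac{1}{43} \approx 0.023256$)
$u = - \frac{1}{176}$ ($u = \frac{1}{-176} = - \frac{1}{176} \approx -0.0056818$)
$R \left(u - 298\right) = \frac{- \frac{1}{176} - 298}{43} = \frac{1}{43} \left(- \frac{52449}{176}\right) = - \frac{52449}{7568}$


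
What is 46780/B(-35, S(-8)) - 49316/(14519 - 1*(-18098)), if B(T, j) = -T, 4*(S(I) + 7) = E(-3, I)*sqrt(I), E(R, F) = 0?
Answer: 304819440/228319 ≈ 1335.1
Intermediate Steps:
S(I) = -7 (S(I) = -7 + (0*sqrt(I))/4 = -7 + (1/4)*0 = -7 + 0 = -7)
46780/B(-35, S(-8)) - 49316/(14519 - 1*(-18098)) = 46780/((-1*(-35))) - 49316/(14519 - 1*(-18098)) = 46780/35 - 49316/(14519 + 18098) = 46780*(1/35) - 49316/32617 = 9356/7 - 49316*1/32617 = 9356/7 - 49316/32617 = 304819440/228319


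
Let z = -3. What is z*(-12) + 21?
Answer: 57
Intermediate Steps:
z*(-12) + 21 = -3*(-12) + 21 = 36 + 21 = 57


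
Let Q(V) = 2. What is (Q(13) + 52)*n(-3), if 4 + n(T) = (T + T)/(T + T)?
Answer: -162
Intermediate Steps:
n(T) = -3 (n(T) = -4 + (T + T)/(T + T) = -4 + (2*T)/((2*T)) = -4 + (2*T)*(1/(2*T)) = -4 + 1 = -3)
(Q(13) + 52)*n(-3) = (2 + 52)*(-3) = 54*(-3) = -162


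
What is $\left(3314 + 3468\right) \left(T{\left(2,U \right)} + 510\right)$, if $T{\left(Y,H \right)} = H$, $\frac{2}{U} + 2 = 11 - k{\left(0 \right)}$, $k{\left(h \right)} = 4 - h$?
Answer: $\frac{17307664}{5} \approx 3.4615 \cdot 10^{6}$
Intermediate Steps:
$U = \frac{2}{5}$ ($U = \frac{2}{-2 + \left(11 - \left(4 - 0\right)\right)} = \frac{2}{-2 + \left(11 - \left(4 + 0\right)\right)} = \frac{2}{-2 + \left(11 - 4\right)} = \frac{2}{-2 + 7} = \frac{2}{5} \approx 0.4$)
$\left(3314 + 3468\right) \left(T{\left(2,U \right)} + 510\right) = \left(3314 + 3468\right) \left(\frac{2}{5} + 510\right) = 6782 \cdot \frac{2552}{5} = \frac{17307664}{5}$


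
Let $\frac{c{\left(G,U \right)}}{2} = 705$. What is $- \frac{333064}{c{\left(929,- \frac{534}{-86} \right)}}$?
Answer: $- \frac{166532}{705} \approx -236.22$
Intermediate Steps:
$c{\left(G,U \right)} = 1410$ ($c{\left(G,U \right)} = 2 \cdot 705 = 1410$)
$- \frac{333064}{c{\left(929,- \frac{534}{-86} \right)}} = - \frac{333064}{1410} = \left(-333064\right) \frac{1}{1410} = - \frac{166532}{705}$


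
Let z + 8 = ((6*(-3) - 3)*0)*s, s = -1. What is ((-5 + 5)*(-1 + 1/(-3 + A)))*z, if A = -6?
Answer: 0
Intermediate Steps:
z = -8 (z = -8 + ((6*(-3) - 3)*0)*(-1) = -8 + ((-18 - 3)*0)*(-1) = -8 - 21*0*(-1) = -8 + 0*(-1) = -8 + 0 = -8)
((-5 + 5)*(-1 + 1/(-3 + A)))*z = ((-5 + 5)*(-1 + 1/(-3 - 6)))*(-8) = (0*(-1 + 1/(-9)))*(-8) = (0*(-1 - 1/9))*(-8) = (0*(-10/9))*(-8) = 0*(-8) = 0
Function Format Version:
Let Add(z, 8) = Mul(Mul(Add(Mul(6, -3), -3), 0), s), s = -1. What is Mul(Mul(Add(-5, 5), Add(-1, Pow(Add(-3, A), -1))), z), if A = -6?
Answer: 0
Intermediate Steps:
z = -8 (z = Add(-8, Mul(Mul(Add(Mul(6, -3), -3), 0), -1)) = Add(-8, Mul(Mul(Add(-18, -3), 0), -1)) = Add(-8, Mul(Mul(-21, 0), -1)) = Add(-8, Mul(0, -1)) = Add(-8, 0) = -8)
Mul(Mul(Add(-5, 5), Add(-1, Pow(Add(-3, A), -1))), z) = Mul(Mul(Add(-5, 5), Add(-1, Pow(Add(-3, -6), -1))), -8) = Mul(Mul(0, Add(-1, Pow(-9, -1))), -8) = Mul(Mul(0, Add(-1, Rational(-1, 9))), -8) = Mul(Mul(0, Rational(-10, 9)), -8) = Mul(0, -8) = 0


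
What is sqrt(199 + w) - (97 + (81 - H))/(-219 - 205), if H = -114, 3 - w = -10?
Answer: 73/106 + 2*sqrt(53) ≈ 15.249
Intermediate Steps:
w = 13 (w = 3 - 1*(-10) = 3 + 10 = 13)
sqrt(199 + w) - (97 + (81 - H))/(-219 - 205) = sqrt(199 + 13) - (97 + (81 - 1*(-114)))/(-219 - 205) = sqrt(212) - (97 + (81 + 114))/(-424) = 2*sqrt(53) - (97 + 195)*(-1)/424 = 2*sqrt(53) - 292*(-1)/424 = 2*sqrt(53) - 1*(-73/106) = 2*sqrt(53) + 73/106 = 73/106 + 2*sqrt(53)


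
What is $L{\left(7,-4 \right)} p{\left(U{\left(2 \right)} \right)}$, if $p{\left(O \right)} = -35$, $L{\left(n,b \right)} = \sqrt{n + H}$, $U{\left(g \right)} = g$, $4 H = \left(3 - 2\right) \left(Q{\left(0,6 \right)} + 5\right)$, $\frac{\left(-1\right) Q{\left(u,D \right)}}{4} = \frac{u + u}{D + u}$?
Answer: $- \frac{35 \sqrt{33}}{2} \approx -100.53$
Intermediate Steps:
$Q{\left(u,D \right)} = - \frac{8 u}{D + u}$ ($Q{\left(u,D \right)} = - 4 \frac{u + u}{D + u} = - 4 \frac{2 u}{D + u} = - \frac{8 u}{D + u}$)
$H = \frac{5}{4}$ ($H = \frac{\left(3 - 2\right) \left(\left(-8\right) 0 \frac{1}{6 + 0} + 5\right)}{4} = \frac{1 \left(\left(-8\right) 0 \cdot \frac{1}{6} + 5\right)}{4} = \frac{1 \left(0 + 5\right)}{4} = \frac{1 \cdot 5}{4} = \frac{1}{4} \cdot 5 = \frac{5}{4} \approx 1.25$)
$L{\left(n,b \right)} = \sqrt{\frac{5}{4} + n}$ ($L{\left(n,b \right)} = \sqrt{n + \frac{5}{4}} = \sqrt{\frac{5}{4} + n}$)
$L{\left(7,-4 \right)} p{\left(U{\left(2 \right)} \right)} = \frac{\sqrt{5 + 4 \cdot 7}}{2} \left(-35\right) = \frac{\sqrt{5 + 28}}{2} \left(-35\right) = \frac{\sqrt{33}}{2} \left(-35\right) = - \frac{35 \sqrt{33}}{2}$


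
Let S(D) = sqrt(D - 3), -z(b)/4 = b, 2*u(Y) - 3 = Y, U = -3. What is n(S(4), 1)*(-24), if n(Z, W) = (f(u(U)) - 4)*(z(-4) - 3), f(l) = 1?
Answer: 936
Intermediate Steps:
u(Y) = 3/2 + Y/2
z(b) = -4*b
S(D) = sqrt(-3 + D)
n(Z, W) = -39 (n(Z, W) = (1 - 4)*(-4*(-4) - 3) = -3*(16 - 3) = -3*13 = -39)
n(S(4), 1)*(-24) = -39*(-24) = 936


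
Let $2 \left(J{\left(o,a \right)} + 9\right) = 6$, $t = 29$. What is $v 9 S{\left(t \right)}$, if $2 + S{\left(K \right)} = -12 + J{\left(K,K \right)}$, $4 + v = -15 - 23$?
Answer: $7560$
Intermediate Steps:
$J{\left(o,a \right)} = -6$ ($J{\left(o,a \right)} = -9 + \frac{1}{2} \cdot 6 = -9 + 3 = -6$)
$v = -42$ ($v = -4 - 38 = -42$)
$S{\left(K \right)} = -20$ ($S{\left(K \right)} = -2 - 18 = -20$)
$v 9 S{\left(t \right)} = - 42 \cdot 9 \left(-20\right) = \left(-42\right) \left(-180\right) = 7560$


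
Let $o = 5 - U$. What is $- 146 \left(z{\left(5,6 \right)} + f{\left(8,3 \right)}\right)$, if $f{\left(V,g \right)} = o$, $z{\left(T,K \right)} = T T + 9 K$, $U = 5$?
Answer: $-11534$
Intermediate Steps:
$z{\left(T,K \right)} = T^{2} + 9 K$
$o = 0$ ($o = 5 - 5 = 0$)
$f{\left(V,g \right)} = 0$
$- 146 \left(z{\left(5,6 \right)} + f{\left(8,3 \right)}\right) = - 146 \left(\left(5^{2} + 9 \cdot 6\right) + 0\right) = - 146 \left(\left(25 + 54\right) + 0\right) = - 146 \left(79 + 0\right) = \left(-146\right) 79 = -11534$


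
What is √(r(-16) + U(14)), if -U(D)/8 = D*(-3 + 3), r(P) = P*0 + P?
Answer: 4*I ≈ 4.0*I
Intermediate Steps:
r(P) = P (r(P) = 0 + P = P)
U(D) = 0 (U(D) = -8*D*(-3 + 3) = -8*D*0 = -8*0 = 0)
√(r(-16) + U(14)) = √(-16 + 0) = √(-16) = 4*I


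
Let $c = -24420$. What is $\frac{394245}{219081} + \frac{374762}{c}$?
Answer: $- \frac{12079295137}{891659670} \approx -13.547$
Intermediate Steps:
$\frac{394245}{219081} + \frac{374762}{c} = \frac{394245}{219081} + \frac{374762}{-24420} = 394245 \cdot \frac{1}{219081} + 374762 \left(- \frac{1}{24420}\right) = \frac{131415}{73027} - \frac{187381}{12210} = - \frac{12079295137}{891659670}$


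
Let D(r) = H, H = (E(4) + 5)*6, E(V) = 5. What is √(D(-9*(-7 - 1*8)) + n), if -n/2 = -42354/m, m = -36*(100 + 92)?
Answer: √27501/24 ≈ 6.9098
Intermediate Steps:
m = -6912 (m = -36*192 = -6912)
H = 60 (H = (5 + 5)*6 = 10*6 = 60)
D(r) = 60
n = -2353/192 (n = -(-84708)/(-6912) = -(-84708)*(-1)/6912 = -2*2353/384 = -2353/192 ≈ -12.255)
√(D(-9*(-7 - 1*8)) + n) = √(60 - 2353/192) = √(9167/192) = √27501/24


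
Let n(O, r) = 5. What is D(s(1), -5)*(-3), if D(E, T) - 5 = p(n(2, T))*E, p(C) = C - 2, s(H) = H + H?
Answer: -33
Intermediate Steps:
s(H) = 2*H
p(C) = -2 + C
D(E, T) = 5 + 3*E (D(E, T) = 5 + (-2 + 5)*E = 5 + 3*E)
D(s(1), -5)*(-3) = (5 + 3*(2*1))*(-3) = (5 + 3*2)*(-3) = (5 + 6)*(-3) = 11*(-3) = -33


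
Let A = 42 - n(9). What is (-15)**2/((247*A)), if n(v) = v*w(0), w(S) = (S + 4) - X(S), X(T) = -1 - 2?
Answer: -75/1729 ≈ -0.043378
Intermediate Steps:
X(T) = -3
w(S) = 7 + S (w(S) = (S + 4) - 1*(-3) = (4 + S) + 3 = 7 + S)
n(v) = 7*v (n(v) = v*(7 + 0) = v*7 = 7*v)
A = -21 (A = 42 - 7*9 = 42 - 1*63 = 42 - 63 = -21)
(-15)**2/((247*A)) = (-15)**2/((247*(-21))) = 225/(-5187) = 225*(-1/5187) = -75/1729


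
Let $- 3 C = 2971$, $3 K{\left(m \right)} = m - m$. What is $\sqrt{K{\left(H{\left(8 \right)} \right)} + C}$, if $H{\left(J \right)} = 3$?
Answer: $\frac{i \sqrt{8913}}{3} \approx 31.47 i$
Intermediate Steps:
$K{\left(m \right)} = 0$ ($K{\left(m \right)} = \frac{m - m}{3} = \frac{1}{3} \cdot 0 = 0$)
$C = - \frac{2971}{3}$ ($C = \left(- \frac{1}{3}\right) 2971 = - \frac{2971}{3} \approx -990.33$)
$\sqrt{K{\left(H{\left(8 \right)} \right)} + C} = \sqrt{0 - \frac{2971}{3}} = \sqrt{- \frac{2971}{3}} = \frac{i \sqrt{8913}}{3}$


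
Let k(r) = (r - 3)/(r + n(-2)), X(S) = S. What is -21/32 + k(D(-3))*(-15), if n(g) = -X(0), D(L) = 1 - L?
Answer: -141/32 ≈ -4.4063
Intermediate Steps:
n(g) = 0 (n(g) = -1*0 = 0)
k(r) = (-3 + r)/r (k(r) = (r - 3)/(r + 0) = (-3 + r)/r)
-21/32 + k(D(-3))*(-15) = -21/32 + ((-3 + (1 - 1*(-3)))/(1 - 1*(-3)))*(-15) = -21*1/32 + ((-3 + (1 + 3))/(1 + 3))*(-15) = -21/32 + ((-3 + 4)/4)*(-15) = -21/32 + ((¼)*1)*(-15) = -21/32 + (¼)*(-15) = -21/32 - 15/4 = -141/32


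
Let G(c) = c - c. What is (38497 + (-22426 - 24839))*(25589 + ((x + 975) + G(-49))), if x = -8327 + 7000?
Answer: -221278016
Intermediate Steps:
G(c) = 0
x = -1327
(38497 + (-22426 - 24839))*(25589 + ((x + 975) + G(-49))) = (38497 + (-22426 - 24839))*(25589 + ((-1327 + 975) + 0)) = (38497 - 47265)*(25589 + (-352 + 0)) = -8768*(25589 - 352) = -8768*25237 = -221278016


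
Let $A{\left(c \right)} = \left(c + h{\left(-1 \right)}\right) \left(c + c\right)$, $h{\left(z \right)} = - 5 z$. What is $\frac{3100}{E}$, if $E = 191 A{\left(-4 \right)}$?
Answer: $- \frac{775}{382} \approx -2.0288$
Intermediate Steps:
$A{\left(c \right)} = 2 c \left(5 + c\right)$ ($A{\left(c \right)} = \left(c - -5\right) \left(c + c\right) = \left(c + 5\right) 2 c = \left(5 + c\right) 2 c = 2 c \left(5 + c\right)$)
$E = -1528$ ($E = 191 \cdot 2 \left(-4\right) \left(5 - 4\right) = 191 \cdot 2 \left(-4\right) 1 = 191 \left(-8\right) = -1528$)
$\frac{3100}{E} = \frac{3100}{-1528} = 3100 \left(- \frac{1}{1528}\right) = - \frac{775}{382}$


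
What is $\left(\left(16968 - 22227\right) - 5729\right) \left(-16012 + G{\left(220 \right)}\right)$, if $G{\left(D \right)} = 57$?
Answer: $175313540$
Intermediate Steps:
$\left(\left(16968 - 22227\right) - 5729\right) \left(-16012 + G{\left(220 \right)}\right) = \left(\left(16968 - 22227\right) - 5729\right) \left(-16012 + 57\right) = \left(\left(16968 - 22227\right) - 5729\right) \left(-15955\right) = \left(-5259 - 5729\right) \left(-15955\right) = \left(-10988\right) \left(-15955\right) = 175313540$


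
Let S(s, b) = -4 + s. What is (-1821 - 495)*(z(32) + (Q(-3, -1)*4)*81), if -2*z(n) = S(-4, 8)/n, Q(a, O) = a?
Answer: 4501725/2 ≈ 2.2509e+6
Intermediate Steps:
z(n) = 4/n (z(n) = -(-4 - 4)/(2*n) = -(-4)/n = 4/n)
(-1821 - 495)*(z(32) + (Q(-3, -1)*4)*81) = (-1821 - 495)*(4/32 - 3*4*81) = -2316*(4*(1/32) - 12*81) = -2316*(1/8 - 972) = -2316*(-7775/8) = 4501725/2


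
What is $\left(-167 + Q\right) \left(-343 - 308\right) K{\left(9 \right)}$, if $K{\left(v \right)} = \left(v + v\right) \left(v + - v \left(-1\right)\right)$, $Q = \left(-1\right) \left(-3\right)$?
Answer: $34591536$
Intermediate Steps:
$Q = 3$
$K{\left(v \right)} = 4 v^{2}$ ($K{\left(v \right)} = 2 v \left(v + v\right) = 2 v 2 v = 4 v^{2}$)
$\left(-167 + Q\right) \left(-343 - 308\right) K{\left(9 \right)} = \left(-167 + 3\right) \left(-343 - 308\right) 4 \cdot 9^{2} = \left(-164\right) \left(-651\right) 4 \cdot 81 = 106764 \cdot 324 = 34591536$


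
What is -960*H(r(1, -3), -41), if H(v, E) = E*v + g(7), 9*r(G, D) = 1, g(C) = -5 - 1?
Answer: 30400/3 ≈ 10133.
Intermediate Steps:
g(C) = -6
r(G, D) = ⅑ (r(G, D) = (⅑)*1 = ⅑)
H(v, E) = -6 + E*v (H(v, E) = E*v - 6 = -6 + E*v)
-960*H(r(1, -3), -41) = -960*(-6 - 41*⅑) = -960*(-6 - 41/9) = -960*(-95/9) = 30400/3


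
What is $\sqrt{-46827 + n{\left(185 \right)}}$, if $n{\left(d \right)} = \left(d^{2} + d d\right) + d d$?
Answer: $2 \sqrt{13962} \approx 236.32$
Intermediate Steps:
$n{\left(d \right)} = 3 d^{2}$ ($n{\left(d \right)} = \left(d^{2} + d^{2}\right) + d^{2} = 2 d^{2} + d^{2} = 3 d^{2}$)
$\sqrt{-46827 + n{\left(185 \right)}} = \sqrt{-46827 + 3 \cdot 185^{2}} = \sqrt{-46827 + 3 \cdot 34225} = \sqrt{-46827 + 102675} = \sqrt{55848} = 2 \sqrt{13962}$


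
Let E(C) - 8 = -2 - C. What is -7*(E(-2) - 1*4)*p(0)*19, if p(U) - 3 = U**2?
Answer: -1596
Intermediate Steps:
E(C) = 6 - C (E(C) = 8 + (-2 - C) = 6 - C)
p(U) = 3 + U**2
-7*(E(-2) - 1*4)*p(0)*19 = -7*((6 - 1*(-2)) - 1*4)*(3 + 0**2)*19 = -7*((6 + 2) - 4)*(3 + 0)*19 = -7*(8 - 4)*3*19 = -28*3*19 = -7*12*19 = -84*19 = -1596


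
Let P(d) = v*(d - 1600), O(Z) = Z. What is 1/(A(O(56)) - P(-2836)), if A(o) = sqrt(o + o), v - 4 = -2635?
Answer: -2917779/34053737171336 - sqrt(7)/34053737171336 ≈ -8.5682e-8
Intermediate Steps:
v = -2631 (v = 4 - 2635 = -2631)
P(d) = 4209600 - 2631*d (P(d) = -2631*(d - 1600) = -2631*(-1600 + d) = 4209600 - 2631*d)
A(o) = sqrt(2)*sqrt(o) (A(o) = sqrt(2*o) = sqrt(2)*sqrt(o))
1/(A(O(56)) - P(-2836)) = 1/(sqrt(2)*sqrt(56) - (4209600 - 2631*(-2836))) = 1/(sqrt(2)*(2*sqrt(14)) - (4209600 + 7461516)) = 1/(4*sqrt(7) - 1*11671116) = 1/(4*sqrt(7) - 11671116) = 1/(-11671116 + 4*sqrt(7))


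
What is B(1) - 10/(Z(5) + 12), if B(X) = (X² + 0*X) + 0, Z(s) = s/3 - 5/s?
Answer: 4/19 ≈ 0.21053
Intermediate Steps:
Z(s) = -5/s + s/3 (Z(s) = s*(⅓) - 5/s = s/3 - 5/s = -5/s + s/3)
B(X) = X² (B(X) = (X² + 0) + 0 = X² + 0 = X²)
B(1) - 10/(Z(5) + 12) = 1² - 10/((-5/5 + (⅓)*5) + 12) = 1 - 10/((-5*⅕ + 5/3) + 12) = 1 - 10/((-1 + 5/3) + 12) = 1 - 10/(⅔ + 12) = 1 - 10/38/3 = 1 - 10*3/38 = 1 - 15/19 = 4/19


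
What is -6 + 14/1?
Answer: 8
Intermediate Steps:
-6 + 14/1 = -6 + 14*1 = -6 + 14 = 8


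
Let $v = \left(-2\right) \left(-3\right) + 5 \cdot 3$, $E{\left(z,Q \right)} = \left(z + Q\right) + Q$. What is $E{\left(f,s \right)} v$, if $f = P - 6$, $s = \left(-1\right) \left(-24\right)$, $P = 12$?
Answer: $1134$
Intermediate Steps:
$s = 24$
$f = 6$ ($f = 12 - 6 = 6$)
$E{\left(z,Q \right)} = z + 2 Q$ ($E{\left(z,Q \right)} = \left(Q + z\right) + Q = z + 2 Q$)
$v = 21$ ($v = 6 + 15 = 21$)
$E{\left(f,s \right)} v = \left(6 + 2 \cdot 24\right) 21 = \left(6 + 48\right) 21 = 54 \cdot 21 = 1134$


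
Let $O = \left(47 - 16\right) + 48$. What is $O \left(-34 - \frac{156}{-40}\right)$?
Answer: $- \frac{23779}{10} \approx -2377.9$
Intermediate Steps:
$O = 79$ ($O = 31 + 48 = 79$)
$O \left(-34 - \frac{156}{-40}\right) = 79 \left(-34 - \frac{156}{-40}\right) = 79 \left(-34 - - \frac{39}{10}\right) = 79 \left(-34 + \frac{39}{10}\right) = 79 \left(- \frac{301}{10}\right) = - \frac{23779}{10}$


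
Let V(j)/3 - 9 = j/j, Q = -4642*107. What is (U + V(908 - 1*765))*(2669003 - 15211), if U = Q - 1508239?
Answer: -5320595542176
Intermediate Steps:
Q = -496694
U = -2004933 (U = -496694 - 1508239 = -2004933)
V(j) = 30 (V(j) = 27 + 3*(j/j) = 27 + 3*1 = 27 + 3 = 30)
(U + V(908 - 1*765))*(2669003 - 15211) = (-2004933 + 30)*(2669003 - 15211) = -2004903*2653792 = -5320595542176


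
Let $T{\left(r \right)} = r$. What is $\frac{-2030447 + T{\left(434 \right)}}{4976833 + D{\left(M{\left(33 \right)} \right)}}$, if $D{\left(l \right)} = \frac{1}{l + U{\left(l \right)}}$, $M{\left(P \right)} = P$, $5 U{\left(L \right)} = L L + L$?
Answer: $- \frac{2612626731}{6405184076} \approx -0.40789$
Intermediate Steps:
$U{\left(L \right)} = \frac{L}{5} + \frac{L^{2}}{5}$ ($U{\left(L \right)} = \frac{L L + L}{5} = \frac{L^{2} + L}{5} = \frac{L + L^{2}}{5} = \frac{L}{5} + \frac{L^{2}}{5}$)
$D{\left(l \right)} = \frac{1}{l + \frac{l \left(1 + l\right)}{5}}$
$\frac{-2030447 + T{\left(434 \right)}}{4976833 + D{\left(M{\left(33 \right)} \right)}} = \frac{-2030447 + 434}{4976833 + \frac{5}{33 \left(6 + 33\right)}} = - \frac{2030013}{4976833 + 5 \cdot \frac{1}{33} \cdot \frac{1}{39}} = - \frac{2030013}{4976833 + \frac{5}{1287}} = - \frac{2030013}{\frac{6405184076}{1287}} = \left(-2030013\right) \frac{1287}{6405184076} = - \frac{2612626731}{6405184076}$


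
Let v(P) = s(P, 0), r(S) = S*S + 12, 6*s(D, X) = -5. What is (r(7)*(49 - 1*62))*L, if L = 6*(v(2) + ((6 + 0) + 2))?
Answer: -34099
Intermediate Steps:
s(D, X) = -⅚ (s(D, X) = (⅙)*(-5) = -⅚)
r(S) = 12 + S² (r(S) = S² + 12 = 12 + S²)
v(P) = -⅚
L = 43 (L = 6*(-⅚ + ((6 + 0) + 2)) = 6*(-⅚ + (6 + 2)) = 6*(-⅚ + 8) = 6*(43/6) = 43)
(r(7)*(49 - 1*62))*L = ((12 + 7²)*(49 - 1*62))*43 = ((12 + 49)*(49 - 62))*43 = (61*(-13))*43 = -793*43 = -34099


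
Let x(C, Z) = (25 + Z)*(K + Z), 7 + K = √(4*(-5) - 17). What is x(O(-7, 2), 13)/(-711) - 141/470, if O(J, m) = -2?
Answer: -1471/2370 - 38*I*√37/711 ≈ -0.62068 - 0.3251*I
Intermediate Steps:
K = -7 + I*√37 (K = -7 + √(4*(-5) - 17) = -7 + √(-20 - 17) = -7 + √(-37) = -7 + I*√37 ≈ -7.0 + 6.0828*I)
x(C, Z) = (25 + Z)*(-7 + Z + I*√37) (x(C, Z) = (25 + Z)*((-7 + I*√37) + Z) = (25 + Z)*(-7 + Z + I*√37))
x(O(-7, 2), 13)/(-711) - 141/470 = (-175 + 13² + 18*13 + 25*I*√37 + I*13*√37)/(-711) - 141/470 = (-175 + 169 + 234 + 25*I*√37 + 13*I*√37)*(-1/711) - 141*1/470 = (228 + 38*I*√37)*(-1/711) - 3/10 = (-76/237 - 38*I*√37/711) - 3/10 = -1471/2370 - 38*I*√37/711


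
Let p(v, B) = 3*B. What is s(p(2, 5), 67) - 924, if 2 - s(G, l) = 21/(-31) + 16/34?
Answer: -485785/527 ≈ -921.79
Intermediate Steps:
s(G, l) = 1163/527 (s(G, l) = 2 - (21/(-31) + 16/34) = 2 - (21*(-1/31) + 16*(1/34)) = 2 - (-21/31 + 8/17) = 2 - 1*(-109/527) = 2 + 109/527 = 1163/527)
s(p(2, 5), 67) - 924 = 1163/527 - 924 = -485785/527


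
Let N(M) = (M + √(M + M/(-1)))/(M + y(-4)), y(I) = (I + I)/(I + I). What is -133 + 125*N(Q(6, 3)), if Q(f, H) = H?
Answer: -157/4 ≈ -39.250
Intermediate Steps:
y(I) = 1 (y(I) = (2*I)/((2*I)) = (2*I)*(1/(2*I)) = 1)
N(M) = M/(1 + M) (N(M) = (M + √(M + M/(-1)))/(M + 1) = (M + √(M + M*(-1)))/(1 + M) = (M + √(M - M))/(1 + M) = (M + √0)/(1 + M) = (M + 0)/(1 + M) = M/(1 + M))
-133 + 125*N(Q(6, 3)) = -133 + 125*(3/(1 + 3)) = -133 + 125*(3/4) = -133 + 125*(3*(¼)) = -133 + 125*(¾) = -133 + 375/4 = -157/4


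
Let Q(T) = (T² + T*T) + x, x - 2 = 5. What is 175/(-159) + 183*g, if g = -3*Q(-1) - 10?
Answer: -1076764/159 ≈ -6772.1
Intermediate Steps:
x = 7 (x = 2 + 5 = 7)
Q(T) = 7 + 2*T² (Q(T) = (T² + T*T) + 7 = (T² + T²) + 7 = 2*T² + 7 = 7 + 2*T²)
g = -37 (g = -3*(7 + 2*(-1)²) - 10 = -3*(7 + 2*1) - 10 = -3*(7 + 2) - 10 = -3*9 - 10 = -27 - 10 = -37)
175/(-159) + 183*g = 175/(-159) + 183*(-37) = 175*(-1/159) - 6771 = -175/159 - 6771 = -1076764/159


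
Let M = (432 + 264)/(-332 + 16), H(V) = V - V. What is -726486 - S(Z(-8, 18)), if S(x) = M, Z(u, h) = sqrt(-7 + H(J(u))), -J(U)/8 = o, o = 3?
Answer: -57392220/79 ≈ -7.2648e+5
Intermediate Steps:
J(U) = -24 (J(U) = -8*3 = -24)
H(V) = 0
M = -174/79 (M = 696/(-316) = 696*(-1/316) = -174/79 ≈ -2.2025)
Z(u, h) = I*sqrt(7) (Z(u, h) = sqrt(-7 + 0) = sqrt(-7) = I*sqrt(7))
S(x) = -174/79
-726486 - S(Z(-8, 18)) = -726486 - 1*(-174/79) = -726486 + 174/79 = -57392220/79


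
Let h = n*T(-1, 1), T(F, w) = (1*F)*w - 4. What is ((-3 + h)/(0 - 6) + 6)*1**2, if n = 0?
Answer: 13/2 ≈ 6.5000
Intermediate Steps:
T(F, w) = -4 + F*w (T(F, w) = F*w - 4 = -4 + F*w)
h = 0 (h = 0*(-4 - 1*1) = 0*(-4 - 1) = 0*(-5) = 0)
((-3 + h)/(0 - 6) + 6)*1**2 = ((-3 + 0)/(0 - 6) + 6)*1**2 = (-3/(-6) + 6)*1 = (-3*(-1/6) + 6)*1 = (1/2 + 6)*1 = (13/2)*1 = 13/2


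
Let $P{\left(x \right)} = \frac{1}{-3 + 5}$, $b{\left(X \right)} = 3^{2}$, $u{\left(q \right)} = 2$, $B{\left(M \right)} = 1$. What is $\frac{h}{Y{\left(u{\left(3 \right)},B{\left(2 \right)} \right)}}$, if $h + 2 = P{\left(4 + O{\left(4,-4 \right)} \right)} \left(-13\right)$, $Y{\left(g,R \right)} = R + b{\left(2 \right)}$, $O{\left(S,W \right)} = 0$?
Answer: $- \frac{17}{20} \approx -0.85$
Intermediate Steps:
$b{\left(X \right)} = 9$
$P{\left(x \right)} = \frac{1}{2}$
$Y{\left(g,R \right)} = 9 + R$ ($Y{\left(g,R \right)} = R + 9 = 9 + R$)
$h = - \frac{17}{2}$ ($h = -2 + \frac{1}{2} \left(-13\right) = -2 - \frac{13}{2} = - \frac{17}{2} \approx -8.5$)
$\frac{h}{Y{\left(u{\left(3 \right)},B{\left(2 \right)} \right)}} = - \frac{17}{2 \left(9 + 1\right)} = - \frac{17}{2 \cdot 10} = \left(- \frac{17}{2}\right) \frac{1}{10} = - \frac{17}{20}$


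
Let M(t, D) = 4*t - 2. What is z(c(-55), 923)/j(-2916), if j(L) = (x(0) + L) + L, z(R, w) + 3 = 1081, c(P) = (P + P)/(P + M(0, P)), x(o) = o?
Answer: -539/2916 ≈ -0.18484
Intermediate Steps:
M(t, D) = -2 + 4*t
c(P) = 2*P/(-2 + P) (c(P) = (P + P)/(P + (-2 + 4*0)) = (2*P)/(P + (-2 + 0)) = (2*P)/(P - 2) = (2*P)/(-2 + P) = 2*P/(-2 + P))
z(R, w) = 1078 (z(R, w) = -3 + 1081 = 1078)
j(L) = 2*L (j(L) = (0 + L) + L = L + L = 2*L)
z(c(-55), 923)/j(-2916) = 1078/((2*(-2916))) = 1078/(-5832) = 1078*(-1/5832) = -539/2916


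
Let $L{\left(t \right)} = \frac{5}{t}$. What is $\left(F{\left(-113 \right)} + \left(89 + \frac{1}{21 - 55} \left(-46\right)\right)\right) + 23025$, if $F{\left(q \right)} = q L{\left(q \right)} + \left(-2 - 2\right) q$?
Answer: $\frac{400730}{17} \approx 23572.0$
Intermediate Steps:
$F{\left(q \right)} = 5 - 4 q$ ($F{\left(q \right)} = q \frac{5}{q} + \left(-2 - 2\right) q = 5 - 4 q$)
$\left(F{\left(-113 \right)} + \left(89 + \frac{1}{21 - 55} \left(-46\right)\right)\right) + 23025 = \left(\left(5 - -452\right) + \left(89 + \frac{1}{21 - 55} \left(-46\right)\right)\right) + 23025 = \left(\left(5 + 452\right) + \left(89 + \frac{1}{-34} \left(-46\right)\right)\right) + 23025 = \left(457 + \left(89 - - \frac{23}{17}\right)\right) + 23025 = \left(457 + \left(89 + \frac{23}{17}\right)\right) + 23025 = \left(457 + \frac{1536}{17}\right) + 23025 = \frac{9305}{17} + 23025 = \frac{400730}{17}$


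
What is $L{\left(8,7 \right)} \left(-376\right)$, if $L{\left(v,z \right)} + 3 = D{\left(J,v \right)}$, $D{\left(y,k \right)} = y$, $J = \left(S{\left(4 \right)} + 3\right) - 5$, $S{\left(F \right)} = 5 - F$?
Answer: $1504$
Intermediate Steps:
$J = -1$ ($J = \left(\left(5 - 4\right) + 3\right) - 5 = \left(1 + 3\right) - 5 = 4 - 5 = -1$)
$L{\left(v,z \right)} = -4$ ($L{\left(v,z \right)} = -3 - 1 = -4$)
$L{\left(8,7 \right)} \left(-376\right) = \left(-4\right) \left(-376\right) = 1504$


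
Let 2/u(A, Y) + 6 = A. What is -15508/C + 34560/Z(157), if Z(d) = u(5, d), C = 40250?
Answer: -347767754/20125 ≈ -17280.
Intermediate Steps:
u(A, Y) = 2/(-6 + A)
Z(d) = -2 (Z(d) = 2/(-6 + 5) = 2/(-1) = 2*(-1) = -2)
-15508/C + 34560/Z(157) = -15508/40250 + 34560/(-2) = -15508*1/40250 + 34560*(-½) = -7754/20125 - 17280 = -347767754/20125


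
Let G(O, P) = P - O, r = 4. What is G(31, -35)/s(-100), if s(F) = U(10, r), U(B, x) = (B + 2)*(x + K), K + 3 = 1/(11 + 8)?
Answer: -209/40 ≈ -5.2250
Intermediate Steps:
K = -56/19 (K = -3 + 1/(11 + 8) = -3 + 1/19 = -56/19 ≈ -2.9474)
U(B, x) = (2 + B)*(-56/19 + x) (U(B, x) = (B + 2)*(x - 56/19) = (2 + B)*(-56/19 + x))
s(F) = 240/19 (s(F) = -112/19 + 2*4 - 56/19*10 + 10*4 = -112/19 + 8 - 560/19 + 40 = 240/19)
G(31, -35)/s(-100) = (-35 - 1*31)/(240/19) = (-35 - 31)*(19/240) = -66*19/240 = -209/40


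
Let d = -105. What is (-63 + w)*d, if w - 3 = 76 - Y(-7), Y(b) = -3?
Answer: -1995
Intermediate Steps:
w = 82 (w = 3 + (76 - 1*(-3)) = 3 + (76 + 3) = 3 + 79 = 82)
(-63 + w)*d = (-63 + 82)*(-105) = 19*(-105) = -1995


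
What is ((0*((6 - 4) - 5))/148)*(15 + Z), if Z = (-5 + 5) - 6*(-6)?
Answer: 0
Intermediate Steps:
Z = 36 (Z = 0 + 36 = 36)
((0*((6 - 4) - 5))/148)*(15 + Z) = ((0*((6 - 4) - 5))/148)*(15 + 36) = ((0*(2 - 5))*(1/148))*51 = ((0*(-3))*(1/148))*51 = (0*(1/148))*51 = 0*51 = 0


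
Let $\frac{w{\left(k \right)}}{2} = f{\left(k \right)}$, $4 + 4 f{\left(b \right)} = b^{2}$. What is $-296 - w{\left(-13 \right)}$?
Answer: $- \frac{757}{2} \approx -378.5$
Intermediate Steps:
$f{\left(b \right)} = -1 + \frac{b^{2}}{4}$
$w{\left(k \right)} = -2 + \frac{k^{2}}{2}$ ($w{\left(k \right)} = 2 \left(-1 + \frac{k^{2}}{4}\right) = -2 + \frac{k^{2}}{2}$)
$-296 - w{\left(-13 \right)} = -296 - \left(-2 + \frac{\left(-13\right)^{2}}{2}\right) = -296 - \left(-2 + \frac{1}{2} \cdot 169\right) = -296 - \left(-2 + \frac{169}{2}\right) = -296 - \frac{165}{2} = - \frac{757}{2}$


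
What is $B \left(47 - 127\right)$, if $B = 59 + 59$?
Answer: $-9440$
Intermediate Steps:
$B = 118$
$B \left(47 - 127\right) = 118 \left(47 - 127\right) = 118 \left(-80\right) = -9440$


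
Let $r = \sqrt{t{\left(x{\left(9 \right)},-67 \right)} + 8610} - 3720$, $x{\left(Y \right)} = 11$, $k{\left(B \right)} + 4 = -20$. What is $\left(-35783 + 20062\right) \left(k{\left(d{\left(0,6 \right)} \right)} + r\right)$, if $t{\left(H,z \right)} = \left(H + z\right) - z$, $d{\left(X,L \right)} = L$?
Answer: $58859424 - 15721 \sqrt{8621} \approx 5.74 \cdot 10^{7}$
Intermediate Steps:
$k{\left(B \right)} = -24$ ($k{\left(B \right)} = -4 - 20 = -24$)
$t{\left(H,z \right)} = H$
$r = -3720 + \sqrt{8621}$ ($r = \sqrt{11 + 8610} - 3720 = \sqrt{8621} - 3720 = -3720 + \sqrt{8621} \approx -3627.2$)
$\left(-35783 + 20062\right) \left(k{\left(d{\left(0,6 \right)} \right)} + r\right) = \left(-35783 + 20062\right) \left(-24 - \left(3720 - \sqrt{8621}\right)\right) = - 15721 \left(-3744 + \sqrt{8621}\right) = 58859424 - 15721 \sqrt{8621}$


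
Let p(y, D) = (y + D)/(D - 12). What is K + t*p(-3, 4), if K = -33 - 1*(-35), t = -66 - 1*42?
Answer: 31/2 ≈ 15.500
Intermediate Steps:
p(y, D) = (D + y)/(-12 + D)
t = -108 (t = -66 - 42 = -108)
K = 2 (K = -33 + 35 = 2)
K + t*p(-3, 4) = 2 - 108*(4 - 3)/(-12 + 4) = 2 - 108/(-8) = 2 - (-27)/2 = 2 - 108*(-⅛) = 2 + 27/2 = 31/2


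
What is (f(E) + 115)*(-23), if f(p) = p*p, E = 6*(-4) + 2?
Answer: -13777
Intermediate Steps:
E = -22 (E = -24 + 2 = -22)
f(p) = p²
(f(E) + 115)*(-23) = ((-22)² + 115)*(-23) = (484 + 115)*(-23) = 599*(-23) = -13777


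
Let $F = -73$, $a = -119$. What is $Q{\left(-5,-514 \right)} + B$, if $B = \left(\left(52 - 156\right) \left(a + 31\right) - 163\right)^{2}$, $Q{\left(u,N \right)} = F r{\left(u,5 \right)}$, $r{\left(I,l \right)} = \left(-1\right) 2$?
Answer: $80802267$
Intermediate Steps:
$r{\left(I,l \right)} = -2$
$Q{\left(u,N \right)} = 146$ ($Q{\left(u,N \right)} = \left(-73\right) \left(-2\right) = 146$)
$B = 80802121$ ($B = \left(\left(52 - 156\right) \left(-119 + 31\right) - 163\right)^{2} = \left(\left(-104\right) \left(-88\right) - 163\right)^{2} = \left(9152 - 163\right)^{2} = 8989^{2} = 80802121$)
$Q{\left(-5,-514 \right)} + B = 146 + 80802121 = 80802267$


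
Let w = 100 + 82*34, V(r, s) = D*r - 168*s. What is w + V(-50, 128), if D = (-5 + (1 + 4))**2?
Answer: -18616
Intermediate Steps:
D = 0 (D = (-5 + 5)**2 = 0**2 = 0)
V(r, s) = -168*s (V(r, s) = 0*r - 168*s = 0 - 168*s = -168*s)
w = 2888 (w = 100 + 2788 = 2888)
w + V(-50, 128) = 2888 - 168*128 = 2888 - 21504 = -18616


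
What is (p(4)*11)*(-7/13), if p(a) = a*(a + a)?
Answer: -2464/13 ≈ -189.54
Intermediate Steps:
p(a) = 2*a² (p(a) = a*(2*a) = 2*a²)
(p(4)*11)*(-7/13) = ((2*4²)*11)*(-7/13) = ((2*16)*11)*(-7*1/13) = (32*11)*(-7/13) = 352*(-7/13) = -2464/13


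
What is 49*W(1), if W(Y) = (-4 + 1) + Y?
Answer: -98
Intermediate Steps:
W(Y) = -3 + Y
49*W(1) = 49*(-3 + 1) = 49*(-2) = -98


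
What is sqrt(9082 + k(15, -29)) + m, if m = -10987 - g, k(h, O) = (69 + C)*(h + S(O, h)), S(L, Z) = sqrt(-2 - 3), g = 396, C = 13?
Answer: -11383 + sqrt(10312 + 82*I*sqrt(5)) ≈ -11281.0 + 0.90278*I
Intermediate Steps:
S(L, Z) = I*sqrt(5) (S(L, Z) = sqrt(-5) = I*sqrt(5))
k(h, O) = 82*h + 82*I*sqrt(5) (k(h, O) = (69 + 13)*(h + I*sqrt(5)) = 82*(h + I*sqrt(5)) = 82*h + 82*I*sqrt(5))
m = -11383 (m = -10987 - 1*396 = -10987 - 396 = -11383)
sqrt(9082 + k(15, -29)) + m = sqrt(9082 + (82*15 + 82*I*sqrt(5))) - 11383 = sqrt(9082 + (1230 + 82*I*sqrt(5))) - 11383 = sqrt(10312 + 82*I*sqrt(5)) - 11383 = -11383 + sqrt(10312 + 82*I*sqrt(5))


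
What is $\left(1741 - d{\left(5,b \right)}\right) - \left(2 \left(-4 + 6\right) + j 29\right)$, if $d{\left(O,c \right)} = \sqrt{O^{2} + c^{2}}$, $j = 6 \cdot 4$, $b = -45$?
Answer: $1041 - 5 \sqrt{82} \approx 995.72$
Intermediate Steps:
$j = 24$
$\left(1741 - d{\left(5,b \right)}\right) - \left(2 \left(-4 + 6\right) + j 29\right) = \left(1741 - \sqrt{5^{2} + \left(-45\right)^{2}}\right) - \left(2 \left(-4 + 6\right) + 24 \cdot 29\right) = \left(1741 - \sqrt{25 + 2025}\right) - \left(2 \cdot 2 + 696\right) = \left(1741 - \sqrt{2050}\right) - \left(4 + 696\right) = \left(1741 - 5 \sqrt{82}\right) - 700 = 1041 - 5 \sqrt{82}$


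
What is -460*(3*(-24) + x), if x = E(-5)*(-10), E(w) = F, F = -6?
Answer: 5520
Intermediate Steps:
E(w) = -6
x = 60 (x = -6*(-10) = 60)
-460*(3*(-24) + x) = -460*(3*(-24) + 60) = -460*(-72 + 60) = -460*(-12) = 5520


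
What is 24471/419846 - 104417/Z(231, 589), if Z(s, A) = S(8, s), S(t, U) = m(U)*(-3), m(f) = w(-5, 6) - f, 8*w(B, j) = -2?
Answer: -175288332103/1165072650 ≈ -150.45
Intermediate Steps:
w(B, j) = -¼ (w(B, j) = (⅛)*(-2) = -¼)
m(f) = -¼ - f
S(t, U) = ¾ + 3*U (S(t, U) = (-¼ - U)*(-3) = ¾ + 3*U)
Z(s, A) = ¾ + 3*s
24471/419846 - 104417/Z(231, 589) = 24471/419846 - 104417/(¾ + 3*231) = 24471*(1/419846) - 104417/(¾ + 693) = 24471/419846 - 104417/2775/4 = 24471/419846 - 104417*4/2775 = 24471/419846 - 417668/2775 = -175288332103/1165072650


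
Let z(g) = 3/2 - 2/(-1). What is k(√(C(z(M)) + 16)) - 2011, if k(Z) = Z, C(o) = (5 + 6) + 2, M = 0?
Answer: -2011 + √29 ≈ -2005.6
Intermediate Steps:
z(g) = 7/2 (z(g) = 3*(½) - 2*(-1) = 3/2 + 2 = 7/2)
C(o) = 13 (C(o) = 11 + 2 = 13)
k(√(C(z(M)) + 16)) - 2011 = √(13 + 16) - 2011 = √29 - 2011 = -2011 + √29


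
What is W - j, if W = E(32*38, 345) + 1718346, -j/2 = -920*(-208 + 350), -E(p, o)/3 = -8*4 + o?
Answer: 1456127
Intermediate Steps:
E(p, o) = 96 - 3*o (E(p, o) = -3*(-8*4 + o) = -3*(-32 + o) = 96 - 3*o)
j = 261280 (j = -(-1840)*(-208 + 350) = -(-1840)*142 = -2*(-130640) = 261280)
W = 1717407 (W = (96 - 3*345) + 1718346 = (96 - 1035) + 1718346 = -939 + 1718346 = 1717407)
W - j = 1717407 - 1*261280 = 1717407 - 261280 = 1456127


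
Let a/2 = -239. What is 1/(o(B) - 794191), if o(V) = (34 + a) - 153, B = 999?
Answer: -1/794788 ≈ -1.2582e-6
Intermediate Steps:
a = -478 (a = 2*(-239) = -478)
o(V) = -597 (o(V) = (34 - 478) - 153 = -444 - 153 = -597)
1/(o(B) - 794191) = 1/(-597 - 794191) = 1/(-794788) = -1/794788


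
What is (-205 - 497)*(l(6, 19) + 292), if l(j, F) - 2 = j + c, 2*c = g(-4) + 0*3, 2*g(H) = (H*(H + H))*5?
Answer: -238680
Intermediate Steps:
g(H) = 5*H² (g(H) = ((H*(H + H))*5)/2 = ((H*(2*H))*5)/2 = ((2*H²)*5)/2 = (10*H²)/2 = 5*H²)
c = 40 (c = (5*(-4)² + 0*3)/2 = (5*16 + 0)/2 = (80 + 0)/2 = (½)*80 = 40)
l(j, F) = 42 + j (l(j, F) = 2 + (j + 40) = 2 + (40 + j) = 42 + j)
(-205 - 497)*(l(6, 19) + 292) = (-205 - 497)*((42 + 6) + 292) = -702*(48 + 292) = -702*340 = -238680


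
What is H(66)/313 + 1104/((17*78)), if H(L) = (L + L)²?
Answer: 3908296/69173 ≈ 56.500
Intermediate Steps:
H(L) = 4*L² (H(L) = (2*L)² = 4*L²)
H(66)/313 + 1104/((17*78)) = (4*66²)/313 + 1104/((17*78)) = (4*4356)*(1/313) + 1104/1326 = 17424*(1/313) + 1104*(1/1326) = 17424/313 + 184/221 = 3908296/69173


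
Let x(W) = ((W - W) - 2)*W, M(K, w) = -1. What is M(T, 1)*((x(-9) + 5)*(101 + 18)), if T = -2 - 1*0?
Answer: -2737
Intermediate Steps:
T = -2 (T = -2 + 0 = -2)
x(W) = -2*W (x(W) = (0 - 2)*W = -2*W)
M(T, 1)*((x(-9) + 5)*(101 + 18)) = -(-2*(-9) + 5)*(101 + 18) = -(18 + 5)*119 = -23*119 = -1*2737 = -2737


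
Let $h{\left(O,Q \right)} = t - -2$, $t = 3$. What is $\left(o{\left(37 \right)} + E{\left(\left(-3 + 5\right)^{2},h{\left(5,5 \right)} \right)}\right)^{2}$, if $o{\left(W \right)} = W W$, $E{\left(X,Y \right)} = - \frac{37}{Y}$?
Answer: $\frac{46348864}{25} \approx 1.854 \cdot 10^{6}$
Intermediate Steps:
$h{\left(O,Q \right)} = 5$ ($h{\left(O,Q \right)} = 3 - -2 = 3 + 2 = 5$)
$o{\left(W \right)} = W^{2}$
$\left(o{\left(37 \right)} + E{\left(\left(-3 + 5\right)^{2},h{\left(5,5 \right)} \right)}\right)^{2} = \left(37^{2} - \frac{37}{5}\right)^{2} = \left(1369 - \frac{37}{5}\right)^{2} = \left(\frac{6808}{5}\right)^{2} = \frac{46348864}{25}$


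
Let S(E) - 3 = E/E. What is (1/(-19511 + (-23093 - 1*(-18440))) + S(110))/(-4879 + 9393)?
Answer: 96655/109076296 ≈ 0.00088612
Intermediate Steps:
S(E) = 4 (S(E) = 3 + E/E = 3 + 1 = 4)
(1/(-19511 + (-23093 - 1*(-18440))) + S(110))/(-4879 + 9393) = (1/(-19511 + (-23093 - 1*(-18440))) + 4)/(-4879 + 9393) = (1/(-19511 + (-23093 + 18440)) + 4)/4514 = (1/(-19511 - 4653) + 4)*(1/4514) = (1/(-24164) + 4)*(1/4514) = (-1/24164 + 4)*(1/4514) = (96655/24164)*(1/4514) = 96655/109076296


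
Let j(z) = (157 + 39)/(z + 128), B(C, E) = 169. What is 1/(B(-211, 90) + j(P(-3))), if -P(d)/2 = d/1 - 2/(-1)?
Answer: 65/11083 ≈ 0.0058648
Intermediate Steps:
P(d) = -4 - 2*d (P(d) = -2*(d/1 - 2/(-1)) = -2*(d*1 - 2*(-1)) = -2*(d + 2) = -2*(2 + d) = -4 - 2*d)
j(z) = 196/(128 + z)
1/(B(-211, 90) + j(P(-3))) = 1/(169 + 196/(128 + (-4 - 2*(-3)))) = 1/(169 + 196/(128 + (-4 + 6))) = 1/(169 + 196/(128 + 2)) = 1/(169 + 196/130) = 1/(169 + 196*(1/130)) = 1/(169 + 98/65) = 1/(11083/65) = 65/11083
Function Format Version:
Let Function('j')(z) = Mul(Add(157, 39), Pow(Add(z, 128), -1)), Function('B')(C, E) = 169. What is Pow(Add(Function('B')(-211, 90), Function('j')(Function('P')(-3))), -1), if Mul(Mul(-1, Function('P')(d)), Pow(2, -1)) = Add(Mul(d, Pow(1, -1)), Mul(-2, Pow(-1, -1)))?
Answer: Rational(65, 11083) ≈ 0.0058648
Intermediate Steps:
Function('P')(d) = Add(-4, Mul(-2, d)) (Function('P')(d) = Mul(-2, Add(Mul(d, Pow(1, -1)), Mul(-2, Pow(-1, -1)))) = Mul(-2, Add(Mul(d, 1), Mul(-2, -1))) = Mul(-2, Add(d, 2)) = Mul(-2, Add(2, d)) = Add(-4, Mul(-2, d)))
Function('j')(z) = Mul(196, Pow(Add(128, z), -1))
Pow(Add(Function('B')(-211, 90), Function('j')(Function('P')(-3))), -1) = Pow(Add(169, Mul(196, Pow(Add(128, Add(-4, Mul(-2, -3))), -1))), -1) = Pow(Add(169, Mul(196, Pow(Add(128, Add(-4, 6)), -1))), -1) = Pow(Add(169, Mul(196, Pow(Add(128, 2), -1))), -1) = Pow(Add(169, Mul(196, Pow(130, -1))), -1) = Pow(Add(169, Mul(196, Rational(1, 130))), -1) = Pow(Add(169, Rational(98, 65)), -1) = Pow(Rational(11083, 65), -1) = Rational(65, 11083)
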